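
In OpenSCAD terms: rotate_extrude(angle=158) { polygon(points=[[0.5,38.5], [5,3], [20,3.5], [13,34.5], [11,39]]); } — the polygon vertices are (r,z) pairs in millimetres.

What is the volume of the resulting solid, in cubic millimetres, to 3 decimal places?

Profile (r,z), 5 vertices: (0.5,38.5) (5,3) (20,3.5) (13,34.5) (11,39)
edge 0: (0.5,38.5)→(5,3)  cross = 0.5·3 − 5·38.5 = -191.0000; (r_i+r_j)·cross = 5.5·-191.0000 = -1050.5000
edge 1: (5,3)→(20,3.5)  cross = 5·3.5 − 20·3 = -42.5000; (r_i+r_j)·cross = 25·-42.5000 = -1062.5000
edge 2: (20,3.5)→(13,34.5)  cross = 20·34.5 − 13·3.5 = 644.5000; (r_i+r_j)·cross = 33·644.5000 = 21268.5000
edge 3: (13,34.5)→(11,39)  cross = 13·39 − 11·34.5 = 127.5000; (r_i+r_j)·cross = 24·127.5000 = 3060.0000
edge 4: (11,39)→(0.5,38.5)  cross = 11·38.5 − 0.5·39 = 404.0000; (r_i+r_j)·cross = 11.5·404.0000 = 4646.0000
Σcross = 942.5000 → A = |Σcross|/2 = 471.2500 mm²
Σ(r_i+r_j)·cross = 26861.5000 → first moment M = |Σ|/6 = 4476.9167
R_c = M/A = 4476.9167/471.2500 = 9.5001 mm
θ = 158° = 2.757620 rad
V = θ·R_c·A = 2.757620·9.5001·471.2500 = 12345.636 mm³

Volume = 12345.636 mm³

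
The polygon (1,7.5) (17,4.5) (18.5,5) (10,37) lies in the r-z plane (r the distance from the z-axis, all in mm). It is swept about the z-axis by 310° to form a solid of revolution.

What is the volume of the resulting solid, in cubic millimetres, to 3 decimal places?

Profile (r,z), 4 vertices: (1,7.5) (17,4.5) (18.5,5) (10,37)
edge 0: (1,7.5)→(17,4.5)  cross = 1·4.5 − 17·7.5 = -123.0000; (r_i+r_j)·cross = 18·-123.0000 = -2214.0000
edge 1: (17,4.5)→(18.5,5)  cross = 17·5 − 18.5·4.5 = 1.7500; (r_i+r_j)·cross = 35.5·1.7500 = 62.1250
edge 2: (18.5,5)→(10,37)  cross = 18.5·37 − 10·5 = 634.5000; (r_i+r_j)·cross = 28.5·634.5000 = 18083.2500
edge 3: (10,37)→(1,7.5)  cross = 10·7.5 − 1·37 = 38.0000; (r_i+r_j)·cross = 11·38.0000 = 418.0000
Σcross = 551.2500 → A = |Σcross|/2 = 275.6250 mm²
Σ(r_i+r_j)·cross = 16349.3750 → first moment M = |Σ|/6 = 2724.8958
R_c = M/A = 2724.8958/275.6250 = 9.8862 mm
θ = 310° = 5.410521 rad
V = θ·R_c·A = 5.410521·9.8862·275.6250 = 14743.105 mm³

Volume = 14743.105 mm³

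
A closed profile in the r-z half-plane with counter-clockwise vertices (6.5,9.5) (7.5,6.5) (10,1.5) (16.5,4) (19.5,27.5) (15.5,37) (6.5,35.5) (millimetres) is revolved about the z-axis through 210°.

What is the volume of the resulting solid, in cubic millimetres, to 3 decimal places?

Profile (r,z), 7 vertices: (6.5,9.5) (7.5,6.5) (10,1.5) (16.5,4) (19.5,27.5) (15.5,37) (6.5,35.5)
edge 0: (6.5,9.5)→(7.5,6.5)  cross = 6.5·6.5 − 7.5·9.5 = -29.0000; (r_i+r_j)·cross = 14·-29.0000 = -406.0000
edge 1: (7.5,6.5)→(10,1.5)  cross = 7.5·1.5 − 10·6.5 = -53.7500; (r_i+r_j)·cross = 17.5·-53.7500 = -940.6250
edge 2: (10,1.5)→(16.5,4)  cross = 10·4 − 16.5·1.5 = 15.2500; (r_i+r_j)·cross = 26.5·15.2500 = 404.1250
edge 3: (16.5,4)→(19.5,27.5)  cross = 16.5·27.5 − 19.5·4 = 375.7500; (r_i+r_j)·cross = 36·375.7500 = 13527.0000
edge 4: (19.5,27.5)→(15.5,37)  cross = 19.5·37 − 15.5·27.5 = 295.2500; (r_i+r_j)·cross = 35·295.2500 = 10333.7500
edge 5: (15.5,37)→(6.5,35.5)  cross = 15.5·35.5 − 6.5·37 = 309.7500; (r_i+r_j)·cross = 22·309.7500 = 6814.5000
edge 6: (6.5,35.5)→(6.5,9.5)  cross = 6.5·9.5 − 6.5·35.5 = -169.0000; (r_i+r_j)·cross = 13·-169.0000 = -2197.0000
Σcross = 744.2500 → A = |Σcross|/2 = 372.1250 mm²
Σ(r_i+r_j)·cross = 27535.7500 → first moment M = |Σ|/6 = 4589.2917
R_c = M/A = 4589.2917/372.1250 = 12.3327 mm
θ = 210° = 3.665191 rad
V = θ·R_c·A = 3.665191·12.3327·372.1250 = 16820.632 mm³

Volume = 16820.632 mm³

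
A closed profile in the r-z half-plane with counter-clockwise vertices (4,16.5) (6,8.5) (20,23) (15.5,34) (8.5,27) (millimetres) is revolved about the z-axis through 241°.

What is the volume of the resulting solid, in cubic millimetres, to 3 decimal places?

Profile (r,z), 5 vertices: (4,16.5) (6,8.5) (20,23) (15.5,34) (8.5,27)
edge 0: (4,16.5)→(6,8.5)  cross = 4·8.5 − 6·16.5 = -65.0000; (r_i+r_j)·cross = 10·-65.0000 = -650.0000
edge 1: (6,8.5)→(20,23)  cross = 6·23 − 20·8.5 = -32.0000; (r_i+r_j)·cross = 26·-32.0000 = -832.0000
edge 2: (20,23)→(15.5,34)  cross = 20·34 − 15.5·23 = 323.5000; (r_i+r_j)·cross = 35.5·323.5000 = 11484.2500
edge 3: (15.5,34)→(8.5,27)  cross = 15.5·27 − 8.5·34 = 129.5000; (r_i+r_j)·cross = 24·129.5000 = 3108.0000
edge 4: (8.5,27)→(4,16.5)  cross = 8.5·16.5 − 4·27 = 32.2500; (r_i+r_j)·cross = 12.5·32.2500 = 403.1250
Σcross = 388.2500 → A = |Σcross|/2 = 194.1250 mm²
Σ(r_i+r_j)·cross = 13513.3750 → first moment M = |Σ|/6 = 2252.2292
R_c = M/A = 2252.2292/194.1250 = 11.6020 mm
θ = 241° = 4.206243 rad
V = θ·R_c·A = 4.206243·11.6020·194.1250 = 9473.424 mm³

Volume = 9473.424 mm³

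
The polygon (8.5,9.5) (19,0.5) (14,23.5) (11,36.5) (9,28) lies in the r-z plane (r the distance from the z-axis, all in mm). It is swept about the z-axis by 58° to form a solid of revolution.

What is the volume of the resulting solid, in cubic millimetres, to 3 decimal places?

Volume = 2174.802 mm³

Profile (r,z), 5 vertices: (8.5,9.5) (19,0.5) (14,23.5) (11,36.5) (9,28)
edge 0: (8.5,9.5)→(19,0.5)  cross = 8.5·0.5 − 19·9.5 = -176.2500; (r_i+r_j)·cross = 27.5·-176.2500 = -4846.8750
edge 1: (19,0.5)→(14,23.5)  cross = 19·23.5 − 14·0.5 = 439.5000; (r_i+r_j)·cross = 33·439.5000 = 14503.5000
edge 2: (14,23.5)→(11,36.5)  cross = 14·36.5 − 11·23.5 = 252.5000; (r_i+r_j)·cross = 25·252.5000 = 6312.5000
edge 3: (11,36.5)→(9,28)  cross = 11·28 − 9·36.5 = -20.5000; (r_i+r_j)·cross = 20·-20.5000 = -410.0000
edge 4: (9,28)→(8.5,9.5)  cross = 9·9.5 − 8.5·28 = -152.5000; (r_i+r_j)·cross = 17.5·-152.5000 = -2668.7500
Σcross = 342.7500 → A = |Σcross|/2 = 171.3750 mm²
Σ(r_i+r_j)·cross = 12890.3750 → first moment M = |Σ|/6 = 2148.3958
R_c = M/A = 2148.3958/171.3750 = 12.5362 mm
θ = 58° = 1.012291 rad
V = θ·R_c·A = 1.012291·12.5362·171.3750 = 2174.802 mm³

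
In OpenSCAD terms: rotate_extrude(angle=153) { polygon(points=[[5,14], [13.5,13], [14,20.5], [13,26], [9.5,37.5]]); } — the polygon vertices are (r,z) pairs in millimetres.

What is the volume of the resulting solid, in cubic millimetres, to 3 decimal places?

Volume = 3366.927 mm³

Profile (r,z), 5 vertices: (5,14) (13.5,13) (14,20.5) (13,26) (9.5,37.5)
edge 0: (5,14)→(13.5,13)  cross = 5·13 − 13.5·14 = -124.0000; (r_i+r_j)·cross = 18.5·-124.0000 = -2294.0000
edge 1: (13.5,13)→(14,20.5)  cross = 13.5·20.5 − 14·13 = 94.7500; (r_i+r_j)·cross = 27.5·94.7500 = 2605.6250
edge 2: (14,20.5)→(13,26)  cross = 14·26 − 13·20.5 = 97.5000; (r_i+r_j)·cross = 27·97.5000 = 2632.5000
edge 3: (13,26)→(9.5,37.5)  cross = 13·37.5 − 9.5·26 = 240.5000; (r_i+r_j)·cross = 22.5·240.5000 = 5411.2500
edge 4: (9.5,37.5)→(5,14)  cross = 9.5·14 − 5·37.5 = -54.5000; (r_i+r_j)·cross = 14.5·-54.5000 = -790.2500
Σcross = 254.2500 → A = |Σcross|/2 = 127.1250 mm²
Σ(r_i+r_j)·cross = 7565.1250 → first moment M = |Σ|/6 = 1260.8542
R_c = M/A = 1260.8542/127.1250 = 9.9182 mm
θ = 153° = 2.670354 rad
V = θ·R_c·A = 2.670354·9.9182·127.1250 = 3366.927 mm³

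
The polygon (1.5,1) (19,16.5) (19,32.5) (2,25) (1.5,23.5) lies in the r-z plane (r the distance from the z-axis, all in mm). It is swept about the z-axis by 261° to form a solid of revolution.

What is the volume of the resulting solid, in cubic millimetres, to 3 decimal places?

Volume = 15345.224 mm³

Profile (r,z), 5 vertices: (1.5,1) (19,16.5) (19,32.5) (2,25) (1.5,23.5)
edge 0: (1.5,1)→(19,16.5)  cross = 1.5·16.5 − 19·1 = 5.7500; (r_i+r_j)·cross = 20.5·5.7500 = 117.8750
edge 1: (19,16.5)→(19,32.5)  cross = 19·32.5 − 19·16.5 = 304.0000; (r_i+r_j)·cross = 38·304.0000 = 11552.0000
edge 2: (19,32.5)→(2,25)  cross = 19·25 − 2·32.5 = 410.0000; (r_i+r_j)·cross = 21·410.0000 = 8610.0000
edge 3: (2,25)→(1.5,23.5)  cross = 2·23.5 − 1.5·25 = 9.5000; (r_i+r_j)·cross = 3.5·9.5000 = 33.2500
edge 4: (1.5,23.5)→(1.5,1)  cross = 1.5·1 − 1.5·23.5 = -33.7500; (r_i+r_j)·cross = 3·-33.7500 = -101.2500
Σcross = 695.5000 → A = |Σcross|/2 = 347.7500 mm²
Σ(r_i+r_j)·cross = 20211.8750 → first moment M = |Σ|/6 = 3368.6458
R_c = M/A = 3368.6458/347.7500 = 9.6870 mm
θ = 261° = 4.555309 rad
V = θ·R_c·A = 4.555309·9.6870·347.7500 = 15345.224 mm³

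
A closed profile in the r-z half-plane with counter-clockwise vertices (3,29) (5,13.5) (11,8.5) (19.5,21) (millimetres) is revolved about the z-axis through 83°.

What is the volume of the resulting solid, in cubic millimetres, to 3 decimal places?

Profile (r,z), 4 vertices: (3,29) (5,13.5) (11,8.5) (19.5,21)
edge 0: (3,29)→(5,13.5)  cross = 3·13.5 − 5·29 = -104.5000; (r_i+r_j)·cross = 8·-104.5000 = -836.0000
edge 1: (5,13.5)→(11,8.5)  cross = 5·8.5 − 11·13.5 = -106.0000; (r_i+r_j)·cross = 16·-106.0000 = -1696.0000
edge 2: (11,8.5)→(19.5,21)  cross = 11·21 − 19.5·8.5 = 65.2500; (r_i+r_j)·cross = 30.5·65.2500 = 1990.1250
edge 3: (19.5,21)→(3,29)  cross = 19.5·29 − 3·21 = 502.5000; (r_i+r_j)·cross = 22.5·502.5000 = 11306.2500
Σcross = 357.2500 → A = |Σcross|/2 = 178.6250 mm²
Σ(r_i+r_j)·cross = 10764.3750 → first moment M = |Σ|/6 = 1794.0625
R_c = M/A = 1794.0625/178.6250 = 10.0437 mm
θ = 83° = 1.448623 rad
V = θ·R_c·A = 1.448623·10.0437·178.6250 = 2598.921 mm³

Volume = 2598.921 mm³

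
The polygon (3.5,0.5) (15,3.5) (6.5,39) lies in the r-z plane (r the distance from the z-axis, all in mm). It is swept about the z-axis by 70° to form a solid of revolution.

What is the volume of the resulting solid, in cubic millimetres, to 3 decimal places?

Volume = 2208.023 mm³

Profile (r,z), 3 vertices: (3.5,0.5) (15,3.5) (6.5,39)
edge 0: (3.5,0.5)→(15,3.5)  cross = 3.5·3.5 − 15·0.5 = 4.7500; (r_i+r_j)·cross = 18.5·4.7500 = 87.8750
edge 1: (15,3.5)→(6.5,39)  cross = 15·39 − 6.5·3.5 = 562.2500; (r_i+r_j)·cross = 21.5·562.2500 = 12088.3750
edge 2: (6.5,39)→(3.5,0.5)  cross = 6.5·0.5 − 3.5·39 = -133.2500; (r_i+r_j)·cross = 10·-133.2500 = -1332.5000
Σcross = 433.7500 → A = |Σcross|/2 = 216.8750 mm²
Σ(r_i+r_j)·cross = 10843.7500 → first moment M = |Σ|/6 = 1807.2917
R_c = M/A = 1807.2917/216.8750 = 8.3333 mm
θ = 70° = 1.221730 rad
V = θ·R_c·A = 1.221730·8.3333·216.8750 = 2208.023 mm³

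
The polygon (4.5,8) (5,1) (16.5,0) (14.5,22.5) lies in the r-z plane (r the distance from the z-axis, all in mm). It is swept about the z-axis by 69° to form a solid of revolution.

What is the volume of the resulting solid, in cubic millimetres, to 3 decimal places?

Volume = 2227.311 mm³

Profile (r,z), 4 vertices: (4.5,8) (5,1) (16.5,0) (14.5,22.5)
edge 0: (4.5,8)→(5,1)  cross = 4.5·1 − 5·8 = -35.5000; (r_i+r_j)·cross = 9.5·-35.5000 = -337.2500
edge 1: (5,1)→(16.5,0)  cross = 5·0 − 16.5·1 = -16.5000; (r_i+r_j)·cross = 21.5·-16.5000 = -354.7500
edge 2: (16.5,0)→(14.5,22.5)  cross = 16.5·22.5 − 14.5·0 = 371.2500; (r_i+r_j)·cross = 31·371.2500 = 11508.7500
edge 3: (14.5,22.5)→(4.5,8)  cross = 14.5·8 − 4.5·22.5 = 14.7500; (r_i+r_j)·cross = 19·14.7500 = 280.2500
Σcross = 334.0000 → A = |Σcross|/2 = 167.0000 mm²
Σ(r_i+r_j)·cross = 11097.0000 → first moment M = |Σ|/6 = 1849.5000
R_c = M/A = 1849.5000/167.0000 = 11.0749 mm
θ = 69° = 1.204277 rad
V = θ·R_c·A = 1.204277·11.0749·167.0000 = 2227.311 mm³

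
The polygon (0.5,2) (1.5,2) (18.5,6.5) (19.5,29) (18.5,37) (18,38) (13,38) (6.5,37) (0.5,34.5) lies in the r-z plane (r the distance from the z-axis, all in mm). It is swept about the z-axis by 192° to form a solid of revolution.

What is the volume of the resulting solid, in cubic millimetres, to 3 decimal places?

Profile (r,z), 9 vertices: (0.5,2) (1.5,2) (18.5,6.5) (19.5,29) (18.5,37) (18,38) (13,38) (6.5,37) (0.5,34.5)
edge 0: (0.5,2)→(1.5,2)  cross = 0.5·2 − 1.5·2 = -2.0000; (r_i+r_j)·cross = 2·-2.0000 = -4.0000
edge 1: (1.5,2)→(18.5,6.5)  cross = 1.5·6.5 − 18.5·2 = -27.2500; (r_i+r_j)·cross = 20·-27.2500 = -545.0000
edge 2: (18.5,6.5)→(19.5,29)  cross = 18.5·29 − 19.5·6.5 = 409.7500; (r_i+r_j)·cross = 38·409.7500 = 15570.5000
edge 3: (19.5,29)→(18.5,37)  cross = 19.5·37 − 18.5·29 = 185.0000; (r_i+r_j)·cross = 38·185.0000 = 7030.0000
edge 4: (18.5,37)→(18,38)  cross = 18.5·38 − 18·37 = 37.0000; (r_i+r_j)·cross = 36.5·37.0000 = 1350.5000
edge 5: (18,38)→(13,38)  cross = 18·38 − 13·38 = 190.0000; (r_i+r_j)·cross = 31·190.0000 = 5890.0000
edge 6: (13,38)→(6.5,37)  cross = 13·37 − 6.5·38 = 234.0000; (r_i+r_j)·cross = 19.5·234.0000 = 4563.0000
edge 7: (6.5,37)→(0.5,34.5)  cross = 6.5·34.5 − 0.5·37 = 205.7500; (r_i+r_j)·cross = 7·205.7500 = 1440.2500
edge 8: (0.5,34.5)→(0.5,2)  cross = 0.5·2 − 0.5·34.5 = -16.2500; (r_i+r_j)·cross = 1·-16.2500 = -16.2500
Σcross = 1216.0000 → A = |Σcross|/2 = 608.0000 mm²
Σ(r_i+r_j)·cross = 35279.0000 → first moment M = |Σ|/6 = 5879.8333
R_c = M/A = 5879.8333/608.0000 = 9.6708 mm
θ = 192° = 3.351032 rad
V = θ·R_c·A = 3.351032·9.6708·608.0000 = 19703.511 mm³

Volume = 19703.511 mm³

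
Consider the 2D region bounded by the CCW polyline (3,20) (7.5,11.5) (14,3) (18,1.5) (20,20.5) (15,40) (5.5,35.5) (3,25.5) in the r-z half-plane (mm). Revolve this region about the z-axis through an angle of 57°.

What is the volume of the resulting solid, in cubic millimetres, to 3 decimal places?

Profile (r,z), 8 vertices: (3,20) (7.5,11.5) (14,3) (18,1.5) (20,20.5) (15,40) (5.5,35.5) (3,25.5)
edge 0: (3,20)→(7.5,11.5)  cross = 3·11.5 − 7.5·20 = -115.5000; (r_i+r_j)·cross = 10.5·-115.5000 = -1212.7500
edge 1: (7.5,11.5)→(14,3)  cross = 7.5·3 − 14·11.5 = -138.5000; (r_i+r_j)·cross = 21.5·-138.5000 = -2977.7500
edge 2: (14,3)→(18,1.5)  cross = 14·1.5 − 18·3 = -33.0000; (r_i+r_j)·cross = 32·-33.0000 = -1056.0000
edge 3: (18,1.5)→(20,20.5)  cross = 18·20.5 − 20·1.5 = 339.0000; (r_i+r_j)·cross = 38·339.0000 = 12882.0000
edge 4: (20,20.5)→(15,40)  cross = 20·40 − 15·20.5 = 492.5000; (r_i+r_j)·cross = 35·492.5000 = 17237.5000
edge 5: (15,40)→(5.5,35.5)  cross = 15·35.5 − 5.5·40 = 312.5000; (r_i+r_j)·cross = 20.5·312.5000 = 6406.2500
edge 6: (5.5,35.5)→(3,25.5)  cross = 5.5·25.5 − 3·35.5 = 33.7500; (r_i+r_j)·cross = 8.5·33.7500 = 286.8750
edge 7: (3,25.5)→(3,20)  cross = 3·20 − 3·25.5 = -16.5000; (r_i+r_j)·cross = 6·-16.5000 = -99.0000
Σcross = 874.2500 → A = |Σcross|/2 = 437.1250 mm²
Σ(r_i+r_j)·cross = 31467.1250 → first moment M = |Σ|/6 = 5244.5208
R_c = M/A = 5244.5208/437.1250 = 11.9978 mm
θ = 57° = 0.994838 rad
V = θ·R_c·A = 0.994838·11.9978·437.1250 = 5217.447 mm³

Volume = 5217.447 mm³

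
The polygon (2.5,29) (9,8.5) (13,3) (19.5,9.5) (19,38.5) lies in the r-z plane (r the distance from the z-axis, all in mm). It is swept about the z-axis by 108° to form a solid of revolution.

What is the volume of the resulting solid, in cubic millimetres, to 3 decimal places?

Volume = 9189.198 mm³

Profile (r,z), 5 vertices: (2.5,29) (9,8.5) (13,3) (19.5,9.5) (19,38.5)
edge 0: (2.5,29)→(9,8.5)  cross = 2.5·8.5 − 9·29 = -239.7500; (r_i+r_j)·cross = 11.5·-239.7500 = -2757.1250
edge 1: (9,8.5)→(13,3)  cross = 9·3 − 13·8.5 = -83.5000; (r_i+r_j)·cross = 22·-83.5000 = -1837.0000
edge 2: (13,3)→(19.5,9.5)  cross = 13·9.5 − 19.5·3 = 65.0000; (r_i+r_j)·cross = 32.5·65.0000 = 2112.5000
edge 3: (19.5,9.5)→(19,38.5)  cross = 19.5·38.5 − 19·9.5 = 570.2500; (r_i+r_j)·cross = 38.5·570.2500 = 21954.6250
edge 4: (19,38.5)→(2.5,29)  cross = 19·29 − 2.5·38.5 = 454.7500; (r_i+r_j)·cross = 21.5·454.7500 = 9777.1250
Σcross = 766.7500 → A = |Σcross|/2 = 383.3750 mm²
Σ(r_i+r_j)·cross = 29250.1250 → first moment M = |Σ|/6 = 4875.0208
R_c = M/A = 4875.0208/383.3750 = 12.7161 mm
θ = 108° = 1.884956 rad
V = θ·R_c·A = 1.884956·12.7161·383.3750 = 9189.198 mm³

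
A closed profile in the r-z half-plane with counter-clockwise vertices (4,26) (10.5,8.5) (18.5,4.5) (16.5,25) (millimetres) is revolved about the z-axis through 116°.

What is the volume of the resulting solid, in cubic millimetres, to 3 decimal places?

Volume = 4615.288 mm³

Profile (r,z), 4 vertices: (4,26) (10.5,8.5) (18.5,4.5) (16.5,25)
edge 0: (4,26)→(10.5,8.5)  cross = 4·8.5 − 10.5·26 = -239.0000; (r_i+r_j)·cross = 14.5·-239.0000 = -3465.5000
edge 1: (10.5,8.5)→(18.5,4.5)  cross = 10.5·4.5 − 18.5·8.5 = -110.0000; (r_i+r_j)·cross = 29·-110.0000 = -3190.0000
edge 2: (18.5,4.5)→(16.5,25)  cross = 18.5·25 − 16.5·4.5 = 388.2500; (r_i+r_j)·cross = 35·388.2500 = 13588.7500
edge 3: (16.5,25)→(4,26)  cross = 16.5·26 − 4·25 = 329.0000; (r_i+r_j)·cross = 20.5·329.0000 = 6744.5000
Σcross = 368.2500 → A = |Σcross|/2 = 184.1250 mm²
Σ(r_i+r_j)·cross = 13677.7500 → first moment M = |Σ|/6 = 2279.6250
R_c = M/A = 2279.6250/184.1250 = 12.3809 mm
θ = 116° = 2.024582 rad
V = θ·R_c·A = 2.024582·12.3809·184.1250 = 4615.288 mm³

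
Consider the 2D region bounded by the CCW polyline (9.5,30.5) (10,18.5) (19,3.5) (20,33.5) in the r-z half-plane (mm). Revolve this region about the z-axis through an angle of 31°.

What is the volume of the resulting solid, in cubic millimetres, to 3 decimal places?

Profile (r,z), 4 vertices: (9.5,30.5) (10,18.5) (19,3.5) (20,33.5)
edge 0: (9.5,30.5)→(10,18.5)  cross = 9.5·18.5 − 10·30.5 = -129.2500; (r_i+r_j)·cross = 19.5·-129.2500 = -2520.3750
edge 1: (10,18.5)→(19,3.5)  cross = 10·3.5 − 19·18.5 = -316.5000; (r_i+r_j)·cross = 29·-316.5000 = -9178.5000
edge 2: (19,3.5)→(20,33.5)  cross = 19·33.5 − 20·3.5 = 566.5000; (r_i+r_j)·cross = 39·566.5000 = 22093.5000
edge 3: (20,33.5)→(9.5,30.5)  cross = 20·30.5 − 9.5·33.5 = 291.7500; (r_i+r_j)·cross = 29.5·291.7500 = 8606.6250
Σcross = 412.5000 → A = |Σcross|/2 = 206.2500 mm²
Σ(r_i+r_j)·cross = 19001.2500 → first moment M = |Σ|/6 = 3166.8750
R_c = M/A = 3166.8750/206.2500 = 15.3545 mm
θ = 31° = 0.541052 rad
V = θ·R_c·A = 0.541052·15.3545·206.2500 = 1713.444 mm³

Volume = 1713.444 mm³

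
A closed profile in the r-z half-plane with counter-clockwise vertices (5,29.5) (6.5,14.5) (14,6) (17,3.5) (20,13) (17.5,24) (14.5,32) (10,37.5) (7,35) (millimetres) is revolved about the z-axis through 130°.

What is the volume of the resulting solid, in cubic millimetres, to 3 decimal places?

Profile (r,z), 9 vertices: (5,29.5) (6.5,14.5) (14,6) (17,3.5) (20,13) (17.5,24) (14.5,32) (10,37.5) (7,35)
edge 0: (5,29.5)→(6.5,14.5)  cross = 5·14.5 − 6.5·29.5 = -119.2500; (r_i+r_j)·cross = 11.5·-119.2500 = -1371.3750
edge 1: (6.5,14.5)→(14,6)  cross = 6.5·6 − 14·14.5 = -164.0000; (r_i+r_j)·cross = 20.5·-164.0000 = -3362.0000
edge 2: (14,6)→(17,3.5)  cross = 14·3.5 − 17·6 = -53.0000; (r_i+r_j)·cross = 31·-53.0000 = -1643.0000
edge 3: (17,3.5)→(20,13)  cross = 17·13 − 20·3.5 = 151.0000; (r_i+r_j)·cross = 37·151.0000 = 5587.0000
edge 4: (20,13)→(17.5,24)  cross = 20·24 − 17.5·13 = 252.5000; (r_i+r_j)·cross = 37.5·252.5000 = 9468.7500
edge 5: (17.5,24)→(14.5,32)  cross = 17.5·32 − 14.5·24 = 212.0000; (r_i+r_j)·cross = 32·212.0000 = 6784.0000
edge 6: (14.5,32)→(10,37.5)  cross = 14.5·37.5 − 10·32 = 223.7500; (r_i+r_j)·cross = 24.5·223.7500 = 5481.8750
edge 7: (10,37.5)→(7,35)  cross = 10·35 − 7·37.5 = 87.5000; (r_i+r_j)·cross = 17·87.5000 = 1487.5000
edge 8: (7,35)→(5,29.5)  cross = 7·29.5 − 5·35 = 31.5000; (r_i+r_j)·cross = 12·31.5000 = 378.0000
Σcross = 622.0000 → A = |Σcross|/2 = 311.0000 mm²
Σ(r_i+r_j)·cross = 22810.7500 → first moment M = |Σ|/6 = 3801.7917
R_c = M/A = 3801.7917/311.0000 = 12.2244 mm
θ = 130° = 2.268928 rad
V = θ·R_c·A = 2.268928·12.2244·311.0000 = 8625.992 mm³

Volume = 8625.992 mm³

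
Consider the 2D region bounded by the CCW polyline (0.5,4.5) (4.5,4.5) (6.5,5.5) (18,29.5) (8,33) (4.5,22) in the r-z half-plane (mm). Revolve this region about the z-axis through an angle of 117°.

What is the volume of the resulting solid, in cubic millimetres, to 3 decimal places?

Volume = 4026.511 mm³

Profile (r,z), 6 vertices: (0.5,4.5) (4.5,4.5) (6.5,5.5) (18,29.5) (8,33) (4.5,22)
edge 0: (0.5,4.5)→(4.5,4.5)  cross = 0.5·4.5 − 4.5·4.5 = -18.0000; (r_i+r_j)·cross = 5·-18.0000 = -90.0000
edge 1: (4.5,4.5)→(6.5,5.5)  cross = 4.5·5.5 − 6.5·4.5 = -4.5000; (r_i+r_j)·cross = 11·-4.5000 = -49.5000
edge 2: (6.5,5.5)→(18,29.5)  cross = 6.5·29.5 − 18·5.5 = 92.7500; (r_i+r_j)·cross = 24.5·92.7500 = 2272.3750
edge 3: (18,29.5)→(8,33)  cross = 18·33 − 8·29.5 = 358.0000; (r_i+r_j)·cross = 26·358.0000 = 9308.0000
edge 4: (8,33)→(4.5,22)  cross = 8·22 − 4.5·33 = 27.5000; (r_i+r_j)·cross = 12.5·27.5000 = 343.7500
edge 5: (4.5,22)→(0.5,4.5)  cross = 4.5·4.5 − 0.5·22 = 9.2500; (r_i+r_j)·cross = 5·9.2500 = 46.2500
Σcross = 465.0000 → A = |Σcross|/2 = 232.5000 mm²
Σ(r_i+r_j)·cross = 11830.8750 → first moment M = |Σ|/6 = 1971.8125
R_c = M/A = 1971.8125/232.5000 = 8.4809 mm
θ = 117° = 2.042035 rad
V = θ·R_c·A = 2.042035·8.4809·232.5000 = 4026.511 mm³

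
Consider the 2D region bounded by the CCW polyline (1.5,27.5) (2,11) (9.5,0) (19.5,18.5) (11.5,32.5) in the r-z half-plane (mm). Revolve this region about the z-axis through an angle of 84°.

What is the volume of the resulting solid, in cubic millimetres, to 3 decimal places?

Profile (r,z), 5 vertices: (1.5,27.5) (2,11) (9.5,0) (19.5,18.5) (11.5,32.5)
edge 0: (1.5,27.5)→(2,11)  cross = 1.5·11 − 2·27.5 = -38.5000; (r_i+r_j)·cross = 3.5·-38.5000 = -134.7500
edge 1: (2,11)→(9.5,0)  cross = 2·0 − 9.5·11 = -104.5000; (r_i+r_j)·cross = 11.5·-104.5000 = -1201.7500
edge 2: (9.5,0)→(19.5,18.5)  cross = 9.5·18.5 − 19.5·0 = 175.7500; (r_i+r_j)·cross = 29·175.7500 = 5096.7500
edge 3: (19.5,18.5)→(11.5,32.5)  cross = 19.5·32.5 − 11.5·18.5 = 421.0000; (r_i+r_j)·cross = 31·421.0000 = 13051.0000
edge 4: (11.5,32.5)→(1.5,27.5)  cross = 11.5·27.5 − 1.5·32.5 = 267.5000; (r_i+r_j)·cross = 13·267.5000 = 3477.5000
Σcross = 721.2500 → A = |Σcross|/2 = 360.6250 mm²
Σ(r_i+r_j)·cross = 20288.7500 → first moment M = |Σ|/6 = 3381.4583
R_c = M/A = 3381.4583/360.6250 = 9.3767 mm
θ = 84° = 1.466077 rad
V = θ·R_c·A = 1.466077·9.3767·360.6250 = 4957.477 mm³

Volume = 4957.477 mm³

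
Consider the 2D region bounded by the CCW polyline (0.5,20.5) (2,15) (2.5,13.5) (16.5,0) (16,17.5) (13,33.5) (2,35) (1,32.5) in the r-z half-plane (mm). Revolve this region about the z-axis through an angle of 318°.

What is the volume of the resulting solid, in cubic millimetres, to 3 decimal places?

Profile (r,z), 8 vertices: (0.5,20.5) (2,15) (2.5,13.5) (16.5,0) (16,17.5) (13,33.5) (2,35) (1,32.5)
edge 0: (0.5,20.5)→(2,15)  cross = 0.5·15 − 2·20.5 = -33.5000; (r_i+r_j)·cross = 2.5·-33.5000 = -83.7500
edge 1: (2,15)→(2.5,13.5)  cross = 2·13.5 − 2.5·15 = -10.5000; (r_i+r_j)·cross = 4.5·-10.5000 = -47.2500
edge 2: (2.5,13.5)→(16.5,0)  cross = 2.5·0 − 16.5·13.5 = -222.7500; (r_i+r_j)·cross = 19·-222.7500 = -4232.2500
edge 3: (16.5,0)→(16,17.5)  cross = 16.5·17.5 − 16·0 = 288.7500; (r_i+r_j)·cross = 32.5·288.7500 = 9384.3750
edge 4: (16,17.5)→(13,33.5)  cross = 16·33.5 − 13·17.5 = 308.5000; (r_i+r_j)·cross = 29·308.5000 = 8946.5000
edge 5: (13,33.5)→(2,35)  cross = 13·35 − 2·33.5 = 388.0000; (r_i+r_j)·cross = 15·388.0000 = 5820.0000
edge 6: (2,35)→(1,32.5)  cross = 2·32.5 − 1·35 = 30.0000; (r_i+r_j)·cross = 3·30.0000 = 90.0000
edge 7: (1,32.5)→(0.5,20.5)  cross = 1·20.5 − 0.5·32.5 = 4.2500; (r_i+r_j)·cross = 1.5·4.2500 = 6.3750
Σcross = 752.7500 → A = |Σcross|/2 = 376.3750 mm²
Σ(r_i+r_j)·cross = 19884.0000 → first moment M = |Σ|/6 = 3314.0000
R_c = M/A = 3314.0000/376.3750 = 8.8050 mm
θ = 318° = 5.550147 rad
V = θ·R_c·A = 5.550147·8.8050·376.3750 = 18393.187 mm³

Volume = 18393.187 mm³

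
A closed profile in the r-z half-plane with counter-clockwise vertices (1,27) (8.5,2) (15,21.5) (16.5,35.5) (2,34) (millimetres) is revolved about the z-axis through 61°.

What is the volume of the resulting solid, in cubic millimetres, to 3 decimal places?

Volume = 2866.129 mm³

Profile (r,z), 5 vertices: (1,27) (8.5,2) (15,21.5) (16.5,35.5) (2,34)
edge 0: (1,27)→(8.5,2)  cross = 1·2 − 8.5·27 = -227.5000; (r_i+r_j)·cross = 9.5·-227.5000 = -2161.2500
edge 1: (8.5,2)→(15,21.5)  cross = 8.5·21.5 − 15·2 = 152.7500; (r_i+r_j)·cross = 23.5·152.7500 = 3589.6250
edge 2: (15,21.5)→(16.5,35.5)  cross = 15·35.5 − 16.5·21.5 = 177.7500; (r_i+r_j)·cross = 31.5·177.7500 = 5599.1250
edge 3: (16.5,35.5)→(2,34)  cross = 16.5·34 − 2·35.5 = 490.0000; (r_i+r_j)·cross = 18.5·490.0000 = 9065.0000
edge 4: (2,34)→(1,27)  cross = 2·27 − 1·34 = 20.0000; (r_i+r_j)·cross = 3·20.0000 = 60.0000
Σcross = 613.0000 → A = |Σcross|/2 = 306.5000 mm²
Σ(r_i+r_j)·cross = 16152.5000 → first moment M = |Σ|/6 = 2692.0833
R_c = M/A = 2692.0833/306.5000 = 8.7833 mm
θ = 61° = 1.064651 rad
V = θ·R_c·A = 1.064651·8.7833·306.5000 = 2866.129 mm³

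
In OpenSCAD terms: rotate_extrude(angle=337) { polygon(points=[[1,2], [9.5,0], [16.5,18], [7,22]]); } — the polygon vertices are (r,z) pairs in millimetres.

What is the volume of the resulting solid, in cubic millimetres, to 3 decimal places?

Volume = 9559.820 mm³

Profile (r,z), 4 vertices: (1,2) (9.5,0) (16.5,18) (7,22)
edge 0: (1,2)→(9.5,0)  cross = 1·0 − 9.5·2 = -19.0000; (r_i+r_j)·cross = 10.5·-19.0000 = -199.5000
edge 1: (9.5,0)→(16.5,18)  cross = 9.5·18 − 16.5·0 = 171.0000; (r_i+r_j)·cross = 26·171.0000 = 4446.0000
edge 2: (16.5,18)→(7,22)  cross = 16.5·22 − 7·18 = 237.0000; (r_i+r_j)·cross = 23.5·237.0000 = 5569.5000
edge 3: (7,22)→(1,2)  cross = 7·2 − 1·22 = -8.0000; (r_i+r_j)·cross = 8·-8.0000 = -64.0000
Σcross = 381.0000 → A = |Σcross|/2 = 190.5000 mm²
Σ(r_i+r_j)·cross = 9752.0000 → first moment M = |Σ|/6 = 1625.3333
R_c = M/A = 1625.3333/190.5000 = 8.5319 mm
θ = 337° = 5.881760 rad
V = θ·R_c·A = 5.881760·8.5319·190.5000 = 9559.820 mm³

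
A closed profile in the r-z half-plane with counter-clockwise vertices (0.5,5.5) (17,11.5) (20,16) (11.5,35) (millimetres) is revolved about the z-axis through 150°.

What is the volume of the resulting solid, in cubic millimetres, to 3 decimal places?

Profile (r,z), 4 vertices: (0.5,5.5) (17,11.5) (20,16) (11.5,35)
edge 0: (0.5,5.5)→(17,11.5)  cross = 0.5·11.5 − 17·5.5 = -87.7500; (r_i+r_j)·cross = 17.5·-87.7500 = -1535.6250
edge 1: (17,11.5)→(20,16)  cross = 17·16 − 20·11.5 = 42.0000; (r_i+r_j)·cross = 37·42.0000 = 1554.0000
edge 2: (20,16)→(11.5,35)  cross = 20·35 − 11.5·16 = 516.0000; (r_i+r_j)·cross = 31.5·516.0000 = 16254.0000
edge 3: (11.5,35)→(0.5,5.5)  cross = 11.5·5.5 − 0.5·35 = 45.7500; (r_i+r_j)·cross = 12·45.7500 = 549.0000
Σcross = 516.0000 → A = |Σcross|/2 = 258.0000 mm²
Σ(r_i+r_j)·cross = 16821.3750 → first moment M = |Σ|/6 = 2803.5625
R_c = M/A = 2803.5625/258.0000 = 10.8665 mm
θ = 150° = 2.617994 rad
V = θ·R_c·A = 2.617994·10.8665·258.0000 = 7339.709 mm³

Volume = 7339.709 mm³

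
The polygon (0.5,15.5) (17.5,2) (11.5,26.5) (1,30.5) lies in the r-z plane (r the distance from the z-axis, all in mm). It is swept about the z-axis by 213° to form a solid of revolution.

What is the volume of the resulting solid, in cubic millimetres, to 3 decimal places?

Volume = 7416.980 mm³

Profile (r,z), 4 vertices: (0.5,15.5) (17.5,2) (11.5,26.5) (1,30.5)
edge 0: (0.5,15.5)→(17.5,2)  cross = 0.5·2 − 17.5·15.5 = -270.2500; (r_i+r_j)·cross = 18·-270.2500 = -4864.5000
edge 1: (17.5,2)→(11.5,26.5)  cross = 17.5·26.5 − 11.5·2 = 440.7500; (r_i+r_j)·cross = 29·440.7500 = 12781.7500
edge 2: (11.5,26.5)→(1,30.5)  cross = 11.5·30.5 − 1·26.5 = 324.2500; (r_i+r_j)·cross = 12.5·324.2500 = 4053.1250
edge 3: (1,30.5)→(0.5,15.5)  cross = 1·15.5 − 0.5·30.5 = 0.2500; (r_i+r_j)·cross = 1.5·0.2500 = 0.3750
Σcross = 495.0000 → A = |Σcross|/2 = 247.5000 mm²
Σ(r_i+r_j)·cross = 11970.7500 → first moment M = |Σ|/6 = 1995.1250
R_c = M/A = 1995.1250/247.5000 = 8.0611 mm
θ = 213° = 3.717551 rad
V = θ·R_c·A = 3.717551·8.0611·247.5000 = 7416.980 mm³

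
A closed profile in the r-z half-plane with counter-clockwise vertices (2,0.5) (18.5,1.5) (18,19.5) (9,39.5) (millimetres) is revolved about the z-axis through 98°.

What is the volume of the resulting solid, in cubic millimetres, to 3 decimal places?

Profile (r,z), 4 vertices: (2,0.5) (18.5,1.5) (18,19.5) (9,39.5)
edge 0: (2,0.5)→(18.5,1.5)  cross = 2·1.5 − 18.5·0.5 = -6.2500; (r_i+r_j)·cross = 20.5·-6.2500 = -128.1250
edge 1: (18.5,1.5)→(18,19.5)  cross = 18.5·19.5 − 18·1.5 = 333.7500; (r_i+r_j)·cross = 36.5·333.7500 = 12181.8750
edge 2: (18,19.5)→(9,39.5)  cross = 18·39.5 − 9·19.5 = 535.5000; (r_i+r_j)·cross = 27·535.5000 = 14458.5000
edge 3: (9,39.5)→(2,0.5)  cross = 9·0.5 − 2·39.5 = -74.5000; (r_i+r_j)·cross = 11·-74.5000 = -819.5000
Σcross = 788.5000 → A = |Σcross|/2 = 394.2500 mm²
Σ(r_i+r_j)·cross = 25692.7500 → first moment M = |Σ|/6 = 4282.1250
R_c = M/A = 4282.1250/394.2500 = 10.8614 mm
θ = 98° = 1.710423 rad
V = θ·R_c·A = 1.710423·10.8614·394.2500 = 7324.244 mm³

Volume = 7324.244 mm³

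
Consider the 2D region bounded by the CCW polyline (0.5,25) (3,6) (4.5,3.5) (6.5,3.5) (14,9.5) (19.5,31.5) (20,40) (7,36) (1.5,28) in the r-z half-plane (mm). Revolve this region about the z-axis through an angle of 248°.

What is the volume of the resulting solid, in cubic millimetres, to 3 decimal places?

Volume = 19791.865 mm³

Profile (r,z), 9 vertices: (0.5,25) (3,6) (4.5,3.5) (6.5,3.5) (14,9.5) (19.5,31.5) (20,40) (7,36) (1.5,28)
edge 0: (0.5,25)→(3,6)  cross = 0.5·6 − 3·25 = -72.0000; (r_i+r_j)·cross = 3.5·-72.0000 = -252.0000
edge 1: (3,6)→(4.5,3.5)  cross = 3·3.5 − 4.5·6 = -16.5000; (r_i+r_j)·cross = 7.5·-16.5000 = -123.7500
edge 2: (4.5,3.5)→(6.5,3.5)  cross = 4.5·3.5 − 6.5·3.5 = -7.0000; (r_i+r_j)·cross = 11·-7.0000 = -77.0000
edge 3: (6.5,3.5)→(14,9.5)  cross = 6.5·9.5 − 14·3.5 = 12.7500; (r_i+r_j)·cross = 20.5·12.7500 = 261.3750
edge 4: (14,9.5)→(19.5,31.5)  cross = 14·31.5 − 19.5·9.5 = 255.7500; (r_i+r_j)·cross = 33.5·255.7500 = 8567.6250
edge 5: (19.5,31.5)→(20,40)  cross = 19.5·40 − 20·31.5 = 150.0000; (r_i+r_j)·cross = 39.5·150.0000 = 5925.0000
edge 6: (20,40)→(7,36)  cross = 20·36 − 7·40 = 440.0000; (r_i+r_j)·cross = 27·440.0000 = 11880.0000
edge 7: (7,36)→(1.5,28)  cross = 7·28 − 1.5·36 = 142.0000; (r_i+r_j)·cross = 8.5·142.0000 = 1207.0000
edge 8: (1.5,28)→(0.5,25)  cross = 1.5·25 − 0.5·28 = 23.5000; (r_i+r_j)·cross = 2·23.5000 = 47.0000
Σcross = 928.5000 → A = |Σcross|/2 = 464.2500 mm²
Σ(r_i+r_j)·cross = 27435.2500 → first moment M = |Σ|/6 = 4572.5417
R_c = M/A = 4572.5417/464.2500 = 9.8493 mm
θ = 248° = 4.328417 rad
V = θ·R_c·A = 4.328417·9.8493·464.2500 = 19791.865 mm³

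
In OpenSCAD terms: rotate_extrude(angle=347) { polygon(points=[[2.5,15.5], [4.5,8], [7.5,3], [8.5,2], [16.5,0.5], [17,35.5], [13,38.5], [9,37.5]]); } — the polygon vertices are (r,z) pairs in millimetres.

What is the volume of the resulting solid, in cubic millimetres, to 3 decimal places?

Profile (r,z), 8 vertices: (2.5,15.5) (4.5,8) (7.5,3) (8.5,2) (16.5,0.5) (17,35.5) (13,38.5) (9,37.5)
edge 0: (2.5,15.5)→(4.5,8)  cross = 2.5·8 − 4.5·15.5 = -49.7500; (r_i+r_j)·cross = 7·-49.7500 = -348.2500
edge 1: (4.5,8)→(7.5,3)  cross = 4.5·3 − 7.5·8 = -46.5000; (r_i+r_j)·cross = 12·-46.5000 = -558.0000
edge 2: (7.5,3)→(8.5,2)  cross = 7.5·2 − 8.5·3 = -10.5000; (r_i+r_j)·cross = 16·-10.5000 = -168.0000
edge 3: (8.5,2)→(16.5,0.5)  cross = 8.5·0.5 − 16.5·2 = -28.7500; (r_i+r_j)·cross = 25·-28.7500 = -718.7500
edge 4: (16.5,0.5)→(17,35.5)  cross = 16.5·35.5 − 17·0.5 = 577.2500; (r_i+r_j)·cross = 33.5·577.2500 = 19337.8750
edge 5: (17,35.5)→(13,38.5)  cross = 17·38.5 − 13·35.5 = 193.0000; (r_i+r_j)·cross = 30·193.0000 = 5790.0000
edge 6: (13,38.5)→(9,37.5)  cross = 13·37.5 − 9·38.5 = 141.0000; (r_i+r_j)·cross = 22·141.0000 = 3102.0000
edge 7: (9,37.5)→(2.5,15.5)  cross = 9·15.5 − 2.5·37.5 = 45.7500; (r_i+r_j)·cross = 11.5·45.7500 = 526.1250
Σcross = 821.5000 → A = |Σcross|/2 = 410.7500 mm²
Σ(r_i+r_j)·cross = 26963.0000 → first moment M = |Σ|/6 = 4493.8333
R_c = M/A = 4493.8333/410.7500 = 10.9406 mm
θ = 347° = 6.056293 rad
V = θ·R_c·A = 6.056293·10.9406·410.7500 = 27215.969 mm³

Volume = 27215.969 mm³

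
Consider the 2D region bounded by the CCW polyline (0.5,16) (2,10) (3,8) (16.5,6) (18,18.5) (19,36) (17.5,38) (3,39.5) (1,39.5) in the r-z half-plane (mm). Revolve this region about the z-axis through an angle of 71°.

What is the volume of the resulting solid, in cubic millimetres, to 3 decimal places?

Volume = 6385.333 mm³

Profile (r,z), 9 vertices: (0.5,16) (2,10) (3,8) (16.5,6) (18,18.5) (19,36) (17.5,38) (3,39.5) (1,39.5)
edge 0: (0.5,16)→(2,10)  cross = 0.5·10 − 2·16 = -27.0000; (r_i+r_j)·cross = 2.5·-27.0000 = -67.5000
edge 1: (2,10)→(3,8)  cross = 2·8 − 3·10 = -14.0000; (r_i+r_j)·cross = 5·-14.0000 = -70.0000
edge 2: (3,8)→(16.5,6)  cross = 3·6 − 16.5·8 = -114.0000; (r_i+r_j)·cross = 19.5·-114.0000 = -2223.0000
edge 3: (16.5,6)→(18,18.5)  cross = 16.5·18.5 − 18·6 = 197.2500; (r_i+r_j)·cross = 34.5·197.2500 = 6805.1250
edge 4: (18,18.5)→(19,36)  cross = 18·36 − 19·18.5 = 296.5000; (r_i+r_j)·cross = 37·296.5000 = 10970.5000
edge 5: (19,36)→(17.5,38)  cross = 19·38 − 17.5·36 = 92.0000; (r_i+r_j)·cross = 36.5·92.0000 = 3358.0000
edge 6: (17.5,38)→(3,39.5)  cross = 17.5·39.5 − 3·38 = 577.2500; (r_i+r_j)·cross = 20.5·577.2500 = 11833.6250
edge 7: (3,39.5)→(1,39.5)  cross = 3·39.5 − 1·39.5 = 79.0000; (r_i+r_j)·cross = 4·79.0000 = 316.0000
edge 8: (1,39.5)→(0.5,16)  cross = 1·16 − 0.5·39.5 = -3.7500; (r_i+r_j)·cross = 1.5·-3.7500 = -5.6250
Σcross = 1083.2500 → A = |Σcross|/2 = 541.6250 mm²
Σ(r_i+r_j)·cross = 30917.1250 → first moment M = |Σ|/6 = 5152.8542
R_c = M/A = 5152.8542/541.6250 = 9.5137 mm
θ = 71° = 1.239184 rad
V = θ·R_c·A = 1.239184·9.5137·541.6250 = 6385.333 mm³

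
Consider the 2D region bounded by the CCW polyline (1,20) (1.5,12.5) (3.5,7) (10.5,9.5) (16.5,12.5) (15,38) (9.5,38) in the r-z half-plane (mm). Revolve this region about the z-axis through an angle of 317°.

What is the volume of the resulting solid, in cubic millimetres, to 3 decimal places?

Volume = 17611.256 mm³

Profile (r,z), 7 vertices: (1,20) (1.5,12.5) (3.5,7) (10.5,9.5) (16.5,12.5) (15,38) (9.5,38)
edge 0: (1,20)→(1.5,12.5)  cross = 1·12.5 − 1.5·20 = -17.5000; (r_i+r_j)·cross = 2.5·-17.5000 = -43.7500
edge 1: (1.5,12.5)→(3.5,7)  cross = 1.5·7 − 3.5·12.5 = -33.2500; (r_i+r_j)·cross = 5·-33.2500 = -166.2500
edge 2: (3.5,7)→(10.5,9.5)  cross = 3.5·9.5 − 10.5·7 = -40.2500; (r_i+r_j)·cross = 14·-40.2500 = -563.5000
edge 3: (10.5,9.5)→(16.5,12.5)  cross = 10.5·12.5 − 16.5·9.5 = -25.5000; (r_i+r_j)·cross = 27·-25.5000 = -688.5000
edge 4: (16.5,12.5)→(15,38)  cross = 16.5·38 − 15·12.5 = 439.5000; (r_i+r_j)·cross = 31.5·439.5000 = 13844.2500
edge 5: (15,38)→(9.5,38)  cross = 15·38 − 9.5·38 = 209.0000; (r_i+r_j)·cross = 24.5·209.0000 = 5120.5000
edge 6: (9.5,38)→(1,20)  cross = 9.5·20 − 1·38 = 152.0000; (r_i+r_j)·cross = 10.5·152.0000 = 1596.0000
Σcross = 684.0000 → A = |Σcross|/2 = 342.0000 mm²
Σ(r_i+r_j)·cross = 19098.7500 → first moment M = |Σ|/6 = 3183.1250
R_c = M/A = 3183.1250/342.0000 = 9.3074 mm
θ = 317° = 5.532694 rad
V = θ·R_c·A = 5.532694·9.3074·342.0000 = 17611.256 mm³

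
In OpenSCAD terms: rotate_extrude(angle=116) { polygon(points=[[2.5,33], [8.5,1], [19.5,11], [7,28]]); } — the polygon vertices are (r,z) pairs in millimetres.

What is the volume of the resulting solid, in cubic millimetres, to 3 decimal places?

Volume = 4377.146 mm³

Profile (r,z), 4 vertices: (2.5,33) (8.5,1) (19.5,11) (7,28)
edge 0: (2.5,33)→(8.5,1)  cross = 2.5·1 − 8.5·33 = -278.0000; (r_i+r_j)·cross = 11·-278.0000 = -3058.0000
edge 1: (8.5,1)→(19.5,11)  cross = 8.5·11 − 19.5·1 = 74.0000; (r_i+r_j)·cross = 28·74.0000 = 2072.0000
edge 2: (19.5,11)→(7,28)  cross = 19.5·28 − 7·11 = 469.0000; (r_i+r_j)·cross = 26.5·469.0000 = 12428.5000
edge 3: (7,28)→(2.5,33)  cross = 7·33 − 2.5·28 = 161.0000; (r_i+r_j)·cross = 9.5·161.0000 = 1529.5000
Σcross = 426.0000 → A = |Σcross|/2 = 213.0000 mm²
Σ(r_i+r_j)·cross = 12972.0000 → first moment M = |Σ|/6 = 2162.0000
R_c = M/A = 2162.0000/213.0000 = 10.1502 mm
θ = 116° = 2.024582 rad
V = θ·R_c·A = 2.024582·10.1502·213.0000 = 4377.146 mm³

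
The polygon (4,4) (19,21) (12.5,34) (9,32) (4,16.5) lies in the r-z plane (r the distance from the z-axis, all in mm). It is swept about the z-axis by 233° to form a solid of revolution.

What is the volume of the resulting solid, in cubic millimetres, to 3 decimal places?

Volume = 9591.625 mm³

Profile (r,z), 5 vertices: (4,4) (19,21) (12.5,34) (9,32) (4,16.5)
edge 0: (4,4)→(19,21)  cross = 4·21 − 19·4 = 8.0000; (r_i+r_j)·cross = 23·8.0000 = 184.0000
edge 1: (19,21)→(12.5,34)  cross = 19·34 − 12.5·21 = 383.5000; (r_i+r_j)·cross = 31.5·383.5000 = 12080.2500
edge 2: (12.5,34)→(9,32)  cross = 12.5·32 − 9·34 = 94.0000; (r_i+r_j)·cross = 21.5·94.0000 = 2021.0000
edge 3: (9,32)→(4,16.5)  cross = 9·16.5 − 4·32 = 20.5000; (r_i+r_j)·cross = 13·20.5000 = 266.5000
edge 4: (4,16.5)→(4,4)  cross = 4·4 − 4·16.5 = -50.0000; (r_i+r_j)·cross = 8·-50.0000 = -400.0000
Σcross = 456.0000 → A = |Σcross|/2 = 228.0000 mm²
Σ(r_i+r_j)·cross = 14151.7500 → first moment M = |Σ|/6 = 2358.6250
R_c = M/A = 2358.6250/228.0000 = 10.3448 mm
θ = 233° = 4.066617 rad
V = θ·R_c·A = 4.066617·10.3448·228.0000 = 9591.625 mm³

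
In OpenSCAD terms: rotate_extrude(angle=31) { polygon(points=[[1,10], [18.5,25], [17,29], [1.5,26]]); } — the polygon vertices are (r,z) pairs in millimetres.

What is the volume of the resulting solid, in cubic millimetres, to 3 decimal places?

Volume = 737.905 mm³

Profile (r,z), 4 vertices: (1,10) (18.5,25) (17,29) (1.5,26)
edge 0: (1,10)→(18.5,25)  cross = 1·25 − 18.5·10 = -160.0000; (r_i+r_j)·cross = 19.5·-160.0000 = -3120.0000
edge 1: (18.5,25)→(17,29)  cross = 18.5·29 − 17·25 = 111.5000; (r_i+r_j)·cross = 35.5·111.5000 = 3958.2500
edge 2: (17,29)→(1.5,26)  cross = 17·26 − 1.5·29 = 398.5000; (r_i+r_j)·cross = 18.5·398.5000 = 7372.2500
edge 3: (1.5,26)→(1,10)  cross = 1.5·10 − 1·26 = -11.0000; (r_i+r_j)·cross = 2.5·-11.0000 = -27.5000
Σcross = 339.0000 → A = |Σcross|/2 = 169.5000 mm²
Σ(r_i+r_j)·cross = 8183.0000 → first moment M = |Σ|/6 = 1363.8333
R_c = M/A = 1363.8333/169.5000 = 8.0462 mm
θ = 31° = 0.541052 rad
V = θ·R_c·A = 0.541052·8.0462·169.5000 = 737.905 mm³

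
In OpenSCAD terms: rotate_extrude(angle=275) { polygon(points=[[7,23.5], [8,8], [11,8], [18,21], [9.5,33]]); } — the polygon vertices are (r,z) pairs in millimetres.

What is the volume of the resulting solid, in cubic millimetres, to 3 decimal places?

Volume = 8645.679 mm³

Profile (r,z), 5 vertices: (7,23.5) (8,8) (11,8) (18,21) (9.5,33)
edge 0: (7,23.5)→(8,8)  cross = 7·8 − 8·23.5 = -132.0000; (r_i+r_j)·cross = 15·-132.0000 = -1980.0000
edge 1: (8,8)→(11,8)  cross = 8·8 − 11·8 = -24.0000; (r_i+r_j)·cross = 19·-24.0000 = -456.0000
edge 2: (11,8)→(18,21)  cross = 11·21 − 18·8 = 87.0000; (r_i+r_j)·cross = 29·87.0000 = 2523.0000
edge 3: (18,21)→(9.5,33)  cross = 18·33 − 9.5·21 = 394.5000; (r_i+r_j)·cross = 27.5·394.5000 = 10848.7500
edge 4: (9.5,33)→(7,23.5)  cross = 9.5·23.5 − 7·33 = -7.7500; (r_i+r_j)·cross = 16.5·-7.7500 = -127.8750
Σcross = 317.7500 → A = |Σcross|/2 = 158.8750 mm²
Σ(r_i+r_j)·cross = 10807.8750 → first moment M = |Σ|/6 = 1801.3125
R_c = M/A = 1801.3125/158.8750 = 11.3379 mm
θ = 275° = 4.799655 rad
V = θ·R_c·A = 4.799655·11.3379·158.8750 = 8645.679 mm³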